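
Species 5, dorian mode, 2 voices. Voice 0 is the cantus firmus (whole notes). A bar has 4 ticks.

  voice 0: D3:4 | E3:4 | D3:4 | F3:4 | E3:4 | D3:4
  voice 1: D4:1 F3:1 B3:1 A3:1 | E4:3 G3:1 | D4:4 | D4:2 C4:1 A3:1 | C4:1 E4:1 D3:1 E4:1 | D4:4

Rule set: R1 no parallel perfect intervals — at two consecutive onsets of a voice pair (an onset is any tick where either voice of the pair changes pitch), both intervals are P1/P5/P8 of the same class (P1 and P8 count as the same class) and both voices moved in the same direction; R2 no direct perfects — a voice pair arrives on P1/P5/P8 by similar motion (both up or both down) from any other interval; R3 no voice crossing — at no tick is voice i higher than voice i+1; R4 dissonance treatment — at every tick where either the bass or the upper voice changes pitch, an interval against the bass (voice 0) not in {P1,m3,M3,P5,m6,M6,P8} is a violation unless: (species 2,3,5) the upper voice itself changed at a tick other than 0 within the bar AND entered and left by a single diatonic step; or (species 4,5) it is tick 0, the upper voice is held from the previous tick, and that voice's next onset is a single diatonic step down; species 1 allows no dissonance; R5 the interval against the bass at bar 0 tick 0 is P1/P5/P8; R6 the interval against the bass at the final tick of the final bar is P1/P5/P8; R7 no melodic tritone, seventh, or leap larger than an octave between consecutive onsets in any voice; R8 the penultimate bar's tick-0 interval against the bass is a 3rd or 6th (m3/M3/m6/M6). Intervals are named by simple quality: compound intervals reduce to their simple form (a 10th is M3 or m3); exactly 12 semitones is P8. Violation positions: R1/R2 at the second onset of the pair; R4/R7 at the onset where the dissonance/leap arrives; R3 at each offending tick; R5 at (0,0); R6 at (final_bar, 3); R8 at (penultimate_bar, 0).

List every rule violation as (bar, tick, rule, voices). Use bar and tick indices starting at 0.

bar 0: v0=D3 v1=D4 downbeat P8
bar 1: v0=E3 v1=E4 downbeat P8
bar 2: v0=D3 v1=D4 downbeat P8
bar 3: v0=F3 v1=D4 downbeat M6
bar 4: v0=E3 v1=C4 downbeat m6
bar 5: v0=D3 v1=D4 downbeat P8
  -> R7 @ bar 0 tick 2 v(1,): F3->B3 leap 6st
  -> R2 @ bar 1 tick 0 v(0, 1): D3/A3 P5 -> E3/E4 P8 similar
  -> R3 @ bar 4 tick 2 v(0, 1): E3 above D3
  -> R4 @ bar 4 tick 2 v(0, 1): E3/D3 M2 untreated
  -> R7 @ bar 4 tick 2 v(1,): E4->D3 leap 14st
  -> R7 @ bar 4 tick 3 v(1,): D3->E4 leap 14st
  -> R1 @ bar 5 tick 0 v(0, 1): E3/E4 P8 -> D3/D4 P8 similar

(0, 2, R7, (1,))
(1, 0, R2, (0, 1))
(4, 2, R3, (0, 1))
(4, 2, R4, (0, 1))
(4, 2, R7, (1,))
(4, 3, R7, (1,))
(5, 0, R1, (0, 1))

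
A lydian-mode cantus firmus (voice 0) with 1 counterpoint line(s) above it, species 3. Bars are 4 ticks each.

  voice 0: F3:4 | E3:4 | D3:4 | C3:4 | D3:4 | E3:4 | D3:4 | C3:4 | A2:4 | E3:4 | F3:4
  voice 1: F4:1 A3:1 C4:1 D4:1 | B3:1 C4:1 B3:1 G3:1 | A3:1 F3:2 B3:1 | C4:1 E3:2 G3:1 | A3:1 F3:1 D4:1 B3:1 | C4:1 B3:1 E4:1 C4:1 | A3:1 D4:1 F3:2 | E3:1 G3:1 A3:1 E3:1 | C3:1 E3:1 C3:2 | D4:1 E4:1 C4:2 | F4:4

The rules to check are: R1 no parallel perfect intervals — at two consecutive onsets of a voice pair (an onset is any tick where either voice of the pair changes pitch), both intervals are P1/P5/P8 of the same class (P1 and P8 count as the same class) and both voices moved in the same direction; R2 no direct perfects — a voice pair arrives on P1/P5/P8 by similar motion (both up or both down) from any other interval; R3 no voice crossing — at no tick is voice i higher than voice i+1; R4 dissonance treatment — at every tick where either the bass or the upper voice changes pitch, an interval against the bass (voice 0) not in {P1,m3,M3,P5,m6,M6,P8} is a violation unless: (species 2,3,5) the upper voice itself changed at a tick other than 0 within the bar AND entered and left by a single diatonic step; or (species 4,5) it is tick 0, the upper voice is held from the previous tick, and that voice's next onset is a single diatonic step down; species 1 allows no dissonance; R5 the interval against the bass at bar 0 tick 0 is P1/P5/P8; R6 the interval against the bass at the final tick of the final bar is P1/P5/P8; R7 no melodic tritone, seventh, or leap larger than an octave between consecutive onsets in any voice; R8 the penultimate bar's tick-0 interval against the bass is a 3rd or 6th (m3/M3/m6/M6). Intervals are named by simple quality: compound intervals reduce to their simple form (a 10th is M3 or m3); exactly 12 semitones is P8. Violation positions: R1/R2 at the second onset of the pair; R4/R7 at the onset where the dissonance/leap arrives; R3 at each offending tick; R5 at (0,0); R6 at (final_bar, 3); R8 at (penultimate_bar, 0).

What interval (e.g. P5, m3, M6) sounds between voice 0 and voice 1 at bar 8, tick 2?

voice 0=A2 voice 1=C3 -> m3

m3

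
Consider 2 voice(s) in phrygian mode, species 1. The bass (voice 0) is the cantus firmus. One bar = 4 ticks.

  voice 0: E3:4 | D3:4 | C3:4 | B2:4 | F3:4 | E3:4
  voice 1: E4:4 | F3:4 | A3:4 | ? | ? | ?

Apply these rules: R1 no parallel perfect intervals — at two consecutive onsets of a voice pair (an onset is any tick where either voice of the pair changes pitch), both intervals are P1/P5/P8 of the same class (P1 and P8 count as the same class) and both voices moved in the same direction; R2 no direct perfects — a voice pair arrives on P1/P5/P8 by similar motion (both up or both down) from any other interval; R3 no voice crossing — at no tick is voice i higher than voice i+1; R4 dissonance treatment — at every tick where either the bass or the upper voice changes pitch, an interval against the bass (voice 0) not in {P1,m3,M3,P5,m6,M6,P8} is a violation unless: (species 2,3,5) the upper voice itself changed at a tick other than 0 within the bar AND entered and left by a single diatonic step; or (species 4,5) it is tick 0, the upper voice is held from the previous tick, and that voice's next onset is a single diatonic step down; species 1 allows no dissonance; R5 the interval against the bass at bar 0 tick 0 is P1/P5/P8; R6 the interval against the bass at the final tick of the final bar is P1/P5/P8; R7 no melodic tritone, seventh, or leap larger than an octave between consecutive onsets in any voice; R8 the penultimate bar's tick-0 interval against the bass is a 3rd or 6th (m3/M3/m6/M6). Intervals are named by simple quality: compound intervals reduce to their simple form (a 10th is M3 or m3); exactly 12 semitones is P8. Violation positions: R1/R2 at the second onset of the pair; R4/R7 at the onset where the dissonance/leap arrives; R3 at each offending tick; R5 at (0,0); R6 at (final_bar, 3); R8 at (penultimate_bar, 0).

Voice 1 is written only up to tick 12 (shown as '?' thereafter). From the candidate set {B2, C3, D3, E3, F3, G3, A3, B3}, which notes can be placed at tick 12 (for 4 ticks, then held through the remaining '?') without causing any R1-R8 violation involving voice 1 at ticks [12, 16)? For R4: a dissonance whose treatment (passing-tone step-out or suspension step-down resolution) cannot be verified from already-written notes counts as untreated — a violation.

{B3, D3, G3}

B2: violates R2,R7
C3: violates R4
D3: legal
E3: violates R4
F3: violates R4
G3: legal
A3: violates R4
B3: legal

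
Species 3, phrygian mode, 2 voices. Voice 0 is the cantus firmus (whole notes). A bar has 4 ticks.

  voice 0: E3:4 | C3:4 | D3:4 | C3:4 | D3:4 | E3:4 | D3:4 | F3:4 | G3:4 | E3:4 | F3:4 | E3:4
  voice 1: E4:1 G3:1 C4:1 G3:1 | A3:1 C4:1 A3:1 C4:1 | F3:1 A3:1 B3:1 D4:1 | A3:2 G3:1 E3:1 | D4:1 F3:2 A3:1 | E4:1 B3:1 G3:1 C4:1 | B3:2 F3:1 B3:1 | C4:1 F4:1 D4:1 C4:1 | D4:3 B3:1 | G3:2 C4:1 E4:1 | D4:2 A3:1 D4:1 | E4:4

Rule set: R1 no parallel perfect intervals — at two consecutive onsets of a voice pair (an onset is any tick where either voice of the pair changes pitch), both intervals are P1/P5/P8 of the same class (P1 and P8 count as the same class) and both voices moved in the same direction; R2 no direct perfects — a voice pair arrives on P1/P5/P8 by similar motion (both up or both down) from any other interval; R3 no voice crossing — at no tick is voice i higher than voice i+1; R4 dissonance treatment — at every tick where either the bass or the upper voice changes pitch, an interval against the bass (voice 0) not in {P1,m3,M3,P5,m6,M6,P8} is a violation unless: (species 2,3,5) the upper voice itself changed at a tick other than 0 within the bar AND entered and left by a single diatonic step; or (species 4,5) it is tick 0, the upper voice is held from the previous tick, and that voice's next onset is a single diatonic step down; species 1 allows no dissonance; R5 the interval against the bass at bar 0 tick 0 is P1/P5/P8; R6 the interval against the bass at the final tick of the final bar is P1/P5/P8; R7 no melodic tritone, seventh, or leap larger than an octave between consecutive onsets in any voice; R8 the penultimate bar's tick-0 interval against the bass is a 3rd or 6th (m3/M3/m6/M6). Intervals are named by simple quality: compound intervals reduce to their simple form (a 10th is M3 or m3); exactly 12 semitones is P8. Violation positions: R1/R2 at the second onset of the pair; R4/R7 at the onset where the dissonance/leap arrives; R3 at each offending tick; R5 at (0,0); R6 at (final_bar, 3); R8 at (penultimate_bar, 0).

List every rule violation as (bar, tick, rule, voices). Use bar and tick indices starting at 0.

(4, 0, R2, (0, 1))
(4, 0, R7, (1,))
(5, 0, R2, (0, 1))
(6, 2, R7, (1,))
(6, 3, R7, (1,))
(7, 0, R2, (0, 1))
(8, 0, R1, (0, 1))

bar 0: v0=E3 v1=E4 downbeat P8
bar 1: v0=C3 v1=A3 downbeat M6
bar 2: v0=D3 v1=F3 downbeat m3
bar 3: v0=C3 v1=A3 downbeat M6
bar 4: v0=D3 v1=D4 downbeat P8
bar 5: v0=E3 v1=E4 downbeat P8
bar 6: v0=D3 v1=B3 downbeat M6
bar 7: v0=F3 v1=C4 downbeat P5
bar 8: v0=G3 v1=D4 downbeat P5
bar 9: v0=E3 v1=G3 downbeat m3
bar 10: v0=F3 v1=D4 downbeat M6
bar 11: v0=E3 v1=E4 downbeat P8
  -> R2 @ bar 4 tick 0 v(0, 1): C3/E3 M3 -> D3/D4 P8 similar
  -> R7 @ bar 4 tick 0 v(1,): E3->D4 leap 10st
  -> R2 @ bar 5 tick 0 v(0, 1): D3/A3 P5 -> E3/E4 P8 similar
  -> R7 @ bar 6 tick 2 v(1,): B3->F3 leap 6st
  -> R7 @ bar 6 tick 3 v(1,): F3->B3 leap 6st
  -> R2 @ bar 7 tick 0 v(0, 1): D3/B3 M6 -> F3/C4 P5 similar
  -> R1 @ bar 8 tick 0 v(0, 1): F3/C4 P5 -> G3/D4 P5 similar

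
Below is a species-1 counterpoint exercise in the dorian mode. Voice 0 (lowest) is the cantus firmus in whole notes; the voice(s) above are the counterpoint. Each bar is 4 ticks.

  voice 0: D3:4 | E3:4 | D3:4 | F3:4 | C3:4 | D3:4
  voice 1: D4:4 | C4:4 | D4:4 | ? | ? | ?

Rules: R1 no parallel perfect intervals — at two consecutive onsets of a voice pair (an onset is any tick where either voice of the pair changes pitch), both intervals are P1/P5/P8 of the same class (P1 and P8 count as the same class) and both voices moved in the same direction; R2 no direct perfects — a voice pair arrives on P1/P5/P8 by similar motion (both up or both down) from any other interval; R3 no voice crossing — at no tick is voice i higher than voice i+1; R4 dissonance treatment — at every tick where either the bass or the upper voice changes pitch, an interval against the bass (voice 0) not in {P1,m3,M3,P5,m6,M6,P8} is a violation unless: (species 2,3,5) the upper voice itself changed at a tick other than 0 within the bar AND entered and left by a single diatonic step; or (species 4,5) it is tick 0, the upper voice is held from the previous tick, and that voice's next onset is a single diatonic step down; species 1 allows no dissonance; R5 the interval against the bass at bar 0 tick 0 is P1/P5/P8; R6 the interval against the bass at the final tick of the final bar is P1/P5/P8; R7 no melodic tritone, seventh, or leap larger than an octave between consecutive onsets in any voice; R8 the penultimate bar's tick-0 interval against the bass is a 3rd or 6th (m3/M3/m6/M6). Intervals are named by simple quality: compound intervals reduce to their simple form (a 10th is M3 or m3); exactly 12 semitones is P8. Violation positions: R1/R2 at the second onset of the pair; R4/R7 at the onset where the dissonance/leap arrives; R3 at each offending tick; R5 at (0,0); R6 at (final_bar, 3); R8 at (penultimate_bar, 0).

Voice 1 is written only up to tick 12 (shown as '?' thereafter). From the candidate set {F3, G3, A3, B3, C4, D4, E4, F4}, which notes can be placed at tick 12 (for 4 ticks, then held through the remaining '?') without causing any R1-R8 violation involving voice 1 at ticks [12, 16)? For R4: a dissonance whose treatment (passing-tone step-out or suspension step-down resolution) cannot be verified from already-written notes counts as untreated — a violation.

{A3, C4, D4, F3}

F3: legal
G3: violates R4
A3: legal
B3: violates R4
C4: legal
D4: legal
E4: violates R4
F4: violates R1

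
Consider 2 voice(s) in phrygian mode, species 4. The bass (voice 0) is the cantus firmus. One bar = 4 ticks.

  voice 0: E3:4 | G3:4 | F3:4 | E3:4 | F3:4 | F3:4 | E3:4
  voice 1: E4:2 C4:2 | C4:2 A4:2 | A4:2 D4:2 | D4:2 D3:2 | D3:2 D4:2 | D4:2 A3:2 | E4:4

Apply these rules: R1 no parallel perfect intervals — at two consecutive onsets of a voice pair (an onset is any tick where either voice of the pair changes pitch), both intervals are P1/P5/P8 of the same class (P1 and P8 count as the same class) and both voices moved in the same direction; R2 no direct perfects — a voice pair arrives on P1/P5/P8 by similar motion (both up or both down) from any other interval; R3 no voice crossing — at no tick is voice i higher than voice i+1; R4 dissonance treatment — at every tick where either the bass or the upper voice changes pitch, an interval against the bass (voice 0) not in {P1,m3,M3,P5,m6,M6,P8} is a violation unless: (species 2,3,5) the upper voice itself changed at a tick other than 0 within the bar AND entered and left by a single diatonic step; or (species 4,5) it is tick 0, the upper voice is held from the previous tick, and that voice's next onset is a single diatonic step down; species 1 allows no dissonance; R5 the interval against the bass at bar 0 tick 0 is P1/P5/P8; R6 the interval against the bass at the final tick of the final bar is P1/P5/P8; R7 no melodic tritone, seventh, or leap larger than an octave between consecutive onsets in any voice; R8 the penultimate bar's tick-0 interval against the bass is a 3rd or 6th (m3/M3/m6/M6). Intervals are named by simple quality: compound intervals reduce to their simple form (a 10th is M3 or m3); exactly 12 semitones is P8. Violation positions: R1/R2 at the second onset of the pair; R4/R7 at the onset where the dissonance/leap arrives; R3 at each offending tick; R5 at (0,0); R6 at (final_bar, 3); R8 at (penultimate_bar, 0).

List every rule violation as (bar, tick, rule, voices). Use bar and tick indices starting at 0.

bar 0: v0=E3 v1=E4 downbeat P8
bar 1: v0=G3 v1=C4 downbeat P4
bar 2: v0=F3 v1=A4 downbeat M3
bar 3: v0=E3 v1=D4 downbeat m7
bar 4: v0=F3 v1=D3 downbeat m3
bar 5: v0=F3 v1=D4 downbeat M6
bar 6: v0=E3 v1=E4 downbeat P8
  -> R4 @ bar 1 tick 0 v(0, 1): G3/C4 P4 untreated
  -> R4 @ bar 1 tick 2 v(0, 1): G3/A4 M2 untreated
  -> R4 @ bar 3 tick 0 v(0, 1): E3/D4 m7 untreated
  -> R3 @ bar 3 tick 2 v(0, 1): E3 above D3
  -> R4 @ bar 3 tick 2 v(0, 1): E3/D3 M2 untreated
  -> R3 @ bar 3 tick 3 v(0, 1): E3 above D3
  -> R3 @ bar 4 tick 0 v(0, 1): F3 above D3
  -> R3 @ bar 4 tick 1 v(0, 1): F3 above D3

(1, 0, R4, (0, 1))
(1, 2, R4, (0, 1))
(3, 0, R4, (0, 1))
(3, 2, R3, (0, 1))
(3, 2, R4, (0, 1))
(3, 3, R3, (0, 1))
(4, 0, R3, (0, 1))
(4, 1, R3, (0, 1))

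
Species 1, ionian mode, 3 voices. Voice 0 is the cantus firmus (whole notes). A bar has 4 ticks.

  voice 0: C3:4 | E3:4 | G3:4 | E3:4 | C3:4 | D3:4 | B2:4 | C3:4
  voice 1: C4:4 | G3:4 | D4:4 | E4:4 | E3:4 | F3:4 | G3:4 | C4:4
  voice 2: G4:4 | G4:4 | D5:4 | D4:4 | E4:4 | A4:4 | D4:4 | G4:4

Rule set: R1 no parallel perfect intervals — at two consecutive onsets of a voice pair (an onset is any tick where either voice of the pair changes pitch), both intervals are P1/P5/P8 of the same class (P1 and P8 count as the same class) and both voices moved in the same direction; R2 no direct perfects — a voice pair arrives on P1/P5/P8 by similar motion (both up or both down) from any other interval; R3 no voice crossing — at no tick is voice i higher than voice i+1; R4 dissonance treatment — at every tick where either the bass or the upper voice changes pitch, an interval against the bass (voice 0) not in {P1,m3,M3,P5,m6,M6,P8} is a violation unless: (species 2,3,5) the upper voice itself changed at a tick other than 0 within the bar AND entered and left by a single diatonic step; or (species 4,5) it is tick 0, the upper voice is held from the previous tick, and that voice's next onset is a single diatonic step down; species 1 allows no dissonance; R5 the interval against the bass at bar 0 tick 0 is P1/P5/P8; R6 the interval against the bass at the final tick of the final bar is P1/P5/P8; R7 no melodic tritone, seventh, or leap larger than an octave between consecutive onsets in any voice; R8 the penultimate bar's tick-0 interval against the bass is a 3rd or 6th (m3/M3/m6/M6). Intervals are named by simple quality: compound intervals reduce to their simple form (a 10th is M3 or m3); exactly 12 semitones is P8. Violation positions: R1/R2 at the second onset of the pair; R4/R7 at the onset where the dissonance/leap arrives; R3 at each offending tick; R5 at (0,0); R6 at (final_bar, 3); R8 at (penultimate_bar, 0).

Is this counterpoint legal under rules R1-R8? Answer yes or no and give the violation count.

No (12 violations)

bar 0: v0=C3 v1=C4 v2=G4 (P5)
bar 1: v0=E3 v1=G3 v2=G4 (m3)
bar 2: v0=G3 v1=D4 v2=D5 (P5)
bar 3: v0=E3 v1=E4 v2=D4 (m7)
bar 4: v0=C3 v1=E3 v2=E4 (M3)
bar 5: v0=D3 v1=F3 v2=A4 (P5)
bar 6: v0=B2 v1=G3 v2=D4 (m3)
bar 7: v0=C3 v1=C4 v2=G4 (P5)
  R1 @ bar2.0: G3/G4 P8 -> D4/D5 P8 similar
  R2 @ bar2.0: E3/G3 m3 -> G3/D4 P5 similar
  R2 @ bar2.0: E3/G4 m3 -> G3/D5 P5 similar
  R3 @ bar3.0: E4 above D4
  R4 @ bar3.0: E3/D4 m7 untreated
  R3 @ bar3.1: E4 above D4
  R3 @ bar3.2: E4 above D4
  R3 @ bar3.3: E4 above D4
  R2 @ bar5.0: C3/E4 M3 -> D3/A4 P5 similar
  R1 @ bar7.0: G3/D4 P5 -> C4/G4 P5 similar
  R2 @ bar7.0: B2/G3 m6 -> C3/C4 P8 similar
  R2 @ bar7.0: B2/D4 m3 -> C3/G4 P5 similar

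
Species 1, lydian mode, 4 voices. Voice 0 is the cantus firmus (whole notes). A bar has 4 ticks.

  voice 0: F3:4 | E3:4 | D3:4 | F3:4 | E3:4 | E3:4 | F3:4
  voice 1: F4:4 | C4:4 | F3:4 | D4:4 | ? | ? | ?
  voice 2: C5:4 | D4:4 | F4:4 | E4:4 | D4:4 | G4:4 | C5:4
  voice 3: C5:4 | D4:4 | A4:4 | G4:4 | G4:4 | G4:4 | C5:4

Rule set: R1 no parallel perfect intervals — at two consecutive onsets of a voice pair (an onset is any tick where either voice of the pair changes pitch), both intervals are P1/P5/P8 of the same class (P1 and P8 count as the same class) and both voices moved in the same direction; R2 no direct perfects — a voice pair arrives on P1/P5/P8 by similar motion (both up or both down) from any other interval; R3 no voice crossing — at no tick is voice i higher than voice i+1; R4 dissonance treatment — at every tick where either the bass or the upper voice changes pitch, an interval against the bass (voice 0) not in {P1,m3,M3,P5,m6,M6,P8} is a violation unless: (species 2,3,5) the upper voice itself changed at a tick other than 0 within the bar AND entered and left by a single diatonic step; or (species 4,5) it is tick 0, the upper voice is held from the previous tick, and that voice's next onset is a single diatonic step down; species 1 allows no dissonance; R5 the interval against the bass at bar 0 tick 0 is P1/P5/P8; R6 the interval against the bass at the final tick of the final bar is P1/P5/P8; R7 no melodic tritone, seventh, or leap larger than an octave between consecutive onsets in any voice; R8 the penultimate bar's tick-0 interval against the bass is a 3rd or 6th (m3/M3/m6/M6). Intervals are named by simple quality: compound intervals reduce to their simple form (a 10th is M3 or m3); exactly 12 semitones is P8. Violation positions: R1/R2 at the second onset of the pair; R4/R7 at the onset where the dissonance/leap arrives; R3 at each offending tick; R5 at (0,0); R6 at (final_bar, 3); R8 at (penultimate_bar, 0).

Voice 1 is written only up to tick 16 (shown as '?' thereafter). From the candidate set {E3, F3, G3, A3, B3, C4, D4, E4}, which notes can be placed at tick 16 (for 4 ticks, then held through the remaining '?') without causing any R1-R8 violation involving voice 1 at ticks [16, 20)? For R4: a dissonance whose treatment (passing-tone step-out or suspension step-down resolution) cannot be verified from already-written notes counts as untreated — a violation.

{C4}

E3: violates R2,R7
F3: violates R4
G3: violates R2
A3: violates R4
B3: violates R2
C4: legal
D4: violates R4
E4: violates R3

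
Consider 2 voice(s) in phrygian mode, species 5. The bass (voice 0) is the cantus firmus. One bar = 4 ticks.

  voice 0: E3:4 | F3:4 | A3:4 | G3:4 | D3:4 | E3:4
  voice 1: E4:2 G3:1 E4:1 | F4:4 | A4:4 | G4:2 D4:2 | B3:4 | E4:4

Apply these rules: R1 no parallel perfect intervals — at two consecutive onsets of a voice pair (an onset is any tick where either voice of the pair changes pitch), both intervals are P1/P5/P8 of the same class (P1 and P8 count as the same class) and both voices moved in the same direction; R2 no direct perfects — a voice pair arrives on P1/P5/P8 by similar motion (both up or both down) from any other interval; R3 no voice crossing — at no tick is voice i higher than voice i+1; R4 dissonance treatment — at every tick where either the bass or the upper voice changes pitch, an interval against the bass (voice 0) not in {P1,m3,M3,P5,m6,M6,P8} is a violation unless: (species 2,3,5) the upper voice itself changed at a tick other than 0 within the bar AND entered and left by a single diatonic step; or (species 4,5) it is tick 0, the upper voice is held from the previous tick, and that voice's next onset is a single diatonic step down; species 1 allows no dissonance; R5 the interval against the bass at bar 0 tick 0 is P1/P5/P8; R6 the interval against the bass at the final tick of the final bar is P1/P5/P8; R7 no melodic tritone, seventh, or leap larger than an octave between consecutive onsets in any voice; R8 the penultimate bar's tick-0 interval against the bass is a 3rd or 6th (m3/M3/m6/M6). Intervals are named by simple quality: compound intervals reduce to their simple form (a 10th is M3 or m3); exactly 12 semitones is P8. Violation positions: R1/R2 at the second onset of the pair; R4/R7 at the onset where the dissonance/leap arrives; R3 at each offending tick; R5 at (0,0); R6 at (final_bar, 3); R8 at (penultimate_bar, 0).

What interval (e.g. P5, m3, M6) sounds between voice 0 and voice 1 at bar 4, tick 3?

M6

voice 0=D3 voice 1=B3 -> M6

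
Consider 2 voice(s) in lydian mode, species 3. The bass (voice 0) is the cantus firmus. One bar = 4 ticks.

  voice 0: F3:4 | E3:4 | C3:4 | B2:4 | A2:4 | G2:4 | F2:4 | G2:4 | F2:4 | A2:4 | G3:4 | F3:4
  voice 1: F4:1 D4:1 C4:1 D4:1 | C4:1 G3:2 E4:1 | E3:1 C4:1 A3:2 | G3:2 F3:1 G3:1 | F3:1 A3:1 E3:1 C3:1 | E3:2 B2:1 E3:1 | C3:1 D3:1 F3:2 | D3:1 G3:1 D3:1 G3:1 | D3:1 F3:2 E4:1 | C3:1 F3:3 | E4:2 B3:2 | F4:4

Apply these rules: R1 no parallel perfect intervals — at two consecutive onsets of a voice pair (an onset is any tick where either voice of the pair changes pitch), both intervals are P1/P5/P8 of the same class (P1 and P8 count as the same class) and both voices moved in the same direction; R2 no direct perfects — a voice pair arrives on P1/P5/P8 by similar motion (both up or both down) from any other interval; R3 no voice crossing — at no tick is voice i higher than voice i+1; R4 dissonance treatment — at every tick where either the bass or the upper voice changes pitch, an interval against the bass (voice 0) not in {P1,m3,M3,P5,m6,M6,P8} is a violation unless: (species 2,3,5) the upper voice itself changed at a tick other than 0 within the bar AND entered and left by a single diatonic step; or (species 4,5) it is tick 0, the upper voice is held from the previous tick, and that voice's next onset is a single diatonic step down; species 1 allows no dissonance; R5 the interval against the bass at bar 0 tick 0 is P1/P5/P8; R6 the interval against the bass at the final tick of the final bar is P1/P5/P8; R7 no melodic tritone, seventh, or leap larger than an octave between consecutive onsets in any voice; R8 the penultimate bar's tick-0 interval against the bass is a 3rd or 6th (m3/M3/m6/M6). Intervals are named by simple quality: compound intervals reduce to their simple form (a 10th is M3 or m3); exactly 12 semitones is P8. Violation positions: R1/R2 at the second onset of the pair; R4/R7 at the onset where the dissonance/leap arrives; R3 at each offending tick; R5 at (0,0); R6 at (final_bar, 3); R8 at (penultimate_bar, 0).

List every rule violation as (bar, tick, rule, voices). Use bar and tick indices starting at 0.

bar 0: v0=F3 v1=F4 downbeat P8
bar 1: v0=E3 v1=C4 downbeat m6
bar 2: v0=C3 v1=E3 downbeat M3
bar 3: v0=B2 v1=G3 downbeat m6
bar 4: v0=A2 v1=F3 downbeat m6
bar 5: v0=G2 v1=E3 downbeat M6
bar 6: v0=F2 v1=C3 downbeat P5
bar 7: v0=G2 v1=D3 downbeat P5
bar 8: v0=F2 v1=D3 downbeat M6
bar 9: v0=A2 v1=C3 downbeat m3
bar 10: v0=G3 v1=E4 downbeat M6
bar 11: v0=F3 v1=F4 downbeat P8
  -> R2 @ bar 6 tick 0 v(0, 1): G2/E3 M6 -> F2/C3 P5 similar
  -> R4 @ bar 8 tick 3 v(0, 1): F2/E4 M7 untreated
  -> R7 @ bar 8 tick 3 v(1,): F3->E4 leap 11st
  -> R7 @ bar 9 tick 0 v(1,): E4->C3 leap 16st
  -> R7 @ bar 10 tick 0 v(0,): A2->G3 leap 10st
  -> R7 @ bar 10 tick 0 v(1,): F3->E4 leap 11st
  -> R7 @ bar 11 tick 0 v(1,): B3->F4 leap 6st

(6, 0, R2, (0, 1))
(8, 3, R4, (0, 1))
(8, 3, R7, (1,))
(9, 0, R7, (1,))
(10, 0, R7, (0,))
(10, 0, R7, (1,))
(11, 0, R7, (1,))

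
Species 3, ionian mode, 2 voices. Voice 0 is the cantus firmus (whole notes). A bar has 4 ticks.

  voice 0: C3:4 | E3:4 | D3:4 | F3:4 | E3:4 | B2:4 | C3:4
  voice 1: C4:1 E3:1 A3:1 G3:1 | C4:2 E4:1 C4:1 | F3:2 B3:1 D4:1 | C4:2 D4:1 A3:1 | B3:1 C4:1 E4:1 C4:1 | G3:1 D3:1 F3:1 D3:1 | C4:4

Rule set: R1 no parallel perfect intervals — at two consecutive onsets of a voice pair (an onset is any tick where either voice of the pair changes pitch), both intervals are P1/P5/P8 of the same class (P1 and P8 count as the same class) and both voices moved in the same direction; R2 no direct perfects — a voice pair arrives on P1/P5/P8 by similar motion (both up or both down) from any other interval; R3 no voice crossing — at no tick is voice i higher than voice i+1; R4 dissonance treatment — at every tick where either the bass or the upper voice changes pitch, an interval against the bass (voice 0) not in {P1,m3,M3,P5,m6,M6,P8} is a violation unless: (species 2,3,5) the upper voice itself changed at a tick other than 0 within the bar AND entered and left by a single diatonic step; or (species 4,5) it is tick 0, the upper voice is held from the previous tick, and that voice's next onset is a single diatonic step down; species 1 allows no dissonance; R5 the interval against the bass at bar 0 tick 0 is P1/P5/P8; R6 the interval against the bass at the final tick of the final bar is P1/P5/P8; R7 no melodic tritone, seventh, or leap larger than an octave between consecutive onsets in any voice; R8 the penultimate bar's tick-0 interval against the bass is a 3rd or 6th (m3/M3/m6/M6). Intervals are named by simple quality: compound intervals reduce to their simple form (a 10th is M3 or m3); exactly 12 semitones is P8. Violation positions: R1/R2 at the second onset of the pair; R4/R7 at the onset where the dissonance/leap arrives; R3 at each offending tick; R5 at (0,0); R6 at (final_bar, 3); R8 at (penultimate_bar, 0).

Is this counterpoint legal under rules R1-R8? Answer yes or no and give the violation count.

bar 0: v0=C3 v1=C4 (P8)
bar 1: v0=E3 v1=C4 (m6)
bar 2: v0=D3 v1=F3 (m3)
bar 3: v0=F3 v1=C4 (P5)
bar 4: v0=E3 v1=B3 (P5)
bar 5: v0=B2 v1=G3 (m6)
bar 6: v0=C3 v1=C4 (P8)
  R7 @ bar2.2: F3->B3 leap 6st
  R4 @ bar5.2: B2/F3 TT untreated
  R2 @ bar6.0: B2/D3 m3 -> C3/C4 P8 similar
  R7 @ bar6.0: D3->C4 leap 10st

No (4 violations)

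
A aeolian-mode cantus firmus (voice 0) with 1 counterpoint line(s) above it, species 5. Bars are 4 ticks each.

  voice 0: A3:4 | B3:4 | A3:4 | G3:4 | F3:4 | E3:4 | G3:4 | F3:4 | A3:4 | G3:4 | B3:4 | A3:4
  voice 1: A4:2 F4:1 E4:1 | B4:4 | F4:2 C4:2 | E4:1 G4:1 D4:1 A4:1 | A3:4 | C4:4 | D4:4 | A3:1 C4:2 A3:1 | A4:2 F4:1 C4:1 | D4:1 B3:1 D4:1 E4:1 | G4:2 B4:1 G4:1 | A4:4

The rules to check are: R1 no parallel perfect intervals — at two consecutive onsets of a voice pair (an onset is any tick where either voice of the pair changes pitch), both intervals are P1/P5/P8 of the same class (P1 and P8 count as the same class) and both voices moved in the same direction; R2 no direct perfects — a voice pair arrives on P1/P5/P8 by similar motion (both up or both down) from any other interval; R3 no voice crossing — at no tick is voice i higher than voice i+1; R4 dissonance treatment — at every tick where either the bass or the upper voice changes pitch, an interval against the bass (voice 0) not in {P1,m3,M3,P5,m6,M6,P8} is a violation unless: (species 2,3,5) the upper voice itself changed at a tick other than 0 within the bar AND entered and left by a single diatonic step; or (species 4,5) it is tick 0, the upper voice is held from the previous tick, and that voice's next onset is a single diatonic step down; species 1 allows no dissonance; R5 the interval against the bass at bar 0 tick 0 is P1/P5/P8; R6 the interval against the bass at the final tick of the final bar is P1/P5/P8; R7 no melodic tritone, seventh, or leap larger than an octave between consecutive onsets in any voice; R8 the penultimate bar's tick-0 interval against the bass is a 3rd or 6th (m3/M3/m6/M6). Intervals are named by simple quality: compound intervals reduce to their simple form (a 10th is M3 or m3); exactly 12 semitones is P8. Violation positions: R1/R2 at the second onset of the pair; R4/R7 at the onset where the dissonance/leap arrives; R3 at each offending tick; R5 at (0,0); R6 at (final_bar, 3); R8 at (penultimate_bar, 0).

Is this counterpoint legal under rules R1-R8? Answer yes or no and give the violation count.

No (5 violations)

bar 0: v0=A3 v1=A4 (P8)
bar 1: v0=B3 v1=B4 (P8)
bar 2: v0=A3 v1=F4 (m6)
bar 3: v0=G3 v1=E4 (M6)
bar 4: v0=F3 v1=A3 (M3)
bar 5: v0=E3 v1=C4 (m6)
bar 6: v0=G3 v1=D4 (P5)
bar 7: v0=F3 v1=A3 (M3)
bar 8: v0=A3 v1=A4 (P8)
bar 9: v0=G3 v1=D4 (P5)
bar 10: v0=B3 v1=G4 (m6)
bar 11: v0=A3 v1=A4 (P8)
  R2 @ bar1.0: A3/E4 P5 -> B3/B4 P8 similar
  R7 @ bar2.0: B4->F4 leap 6st
  R4 @ bar3.3: G3/A4 M2 untreated
  R2 @ bar6.0: E3/C4 m6 -> G3/D4 P5 similar
  R2 @ bar8.0: F3/A3 M3 -> A3/A4 P8 similar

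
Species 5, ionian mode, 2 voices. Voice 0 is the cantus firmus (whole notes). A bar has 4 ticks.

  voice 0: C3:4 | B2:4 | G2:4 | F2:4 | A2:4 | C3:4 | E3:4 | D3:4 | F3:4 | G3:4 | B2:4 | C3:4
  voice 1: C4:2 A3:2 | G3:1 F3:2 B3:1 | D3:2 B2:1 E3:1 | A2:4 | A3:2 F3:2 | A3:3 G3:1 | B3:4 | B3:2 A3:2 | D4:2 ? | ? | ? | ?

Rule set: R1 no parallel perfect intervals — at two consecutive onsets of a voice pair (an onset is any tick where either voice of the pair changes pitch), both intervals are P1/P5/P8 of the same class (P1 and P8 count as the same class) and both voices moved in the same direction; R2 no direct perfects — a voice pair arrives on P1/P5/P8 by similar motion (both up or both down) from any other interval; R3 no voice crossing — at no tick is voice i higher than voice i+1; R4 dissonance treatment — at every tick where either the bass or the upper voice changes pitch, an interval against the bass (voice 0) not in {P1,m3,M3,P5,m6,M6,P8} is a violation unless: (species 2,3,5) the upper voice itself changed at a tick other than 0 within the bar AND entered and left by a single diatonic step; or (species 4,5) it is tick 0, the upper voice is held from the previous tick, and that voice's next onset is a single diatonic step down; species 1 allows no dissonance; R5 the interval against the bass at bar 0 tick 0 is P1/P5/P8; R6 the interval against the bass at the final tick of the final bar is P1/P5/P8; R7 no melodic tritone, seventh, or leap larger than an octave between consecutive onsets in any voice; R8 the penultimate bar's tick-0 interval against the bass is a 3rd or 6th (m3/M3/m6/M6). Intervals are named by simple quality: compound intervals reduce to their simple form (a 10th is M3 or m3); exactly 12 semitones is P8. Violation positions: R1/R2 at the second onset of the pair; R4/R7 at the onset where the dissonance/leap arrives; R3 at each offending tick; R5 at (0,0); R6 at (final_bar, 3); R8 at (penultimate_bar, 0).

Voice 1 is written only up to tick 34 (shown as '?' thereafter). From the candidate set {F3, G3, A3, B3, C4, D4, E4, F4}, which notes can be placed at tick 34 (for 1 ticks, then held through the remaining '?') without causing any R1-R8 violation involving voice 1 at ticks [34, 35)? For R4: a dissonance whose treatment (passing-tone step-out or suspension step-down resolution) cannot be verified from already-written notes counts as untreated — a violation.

{A3, C4, D4, F3, F4}

F3: legal
G3: violates R4
A3: legal
B3: violates R4
C4: legal
D4: legal
E4: violates R4
F4: legal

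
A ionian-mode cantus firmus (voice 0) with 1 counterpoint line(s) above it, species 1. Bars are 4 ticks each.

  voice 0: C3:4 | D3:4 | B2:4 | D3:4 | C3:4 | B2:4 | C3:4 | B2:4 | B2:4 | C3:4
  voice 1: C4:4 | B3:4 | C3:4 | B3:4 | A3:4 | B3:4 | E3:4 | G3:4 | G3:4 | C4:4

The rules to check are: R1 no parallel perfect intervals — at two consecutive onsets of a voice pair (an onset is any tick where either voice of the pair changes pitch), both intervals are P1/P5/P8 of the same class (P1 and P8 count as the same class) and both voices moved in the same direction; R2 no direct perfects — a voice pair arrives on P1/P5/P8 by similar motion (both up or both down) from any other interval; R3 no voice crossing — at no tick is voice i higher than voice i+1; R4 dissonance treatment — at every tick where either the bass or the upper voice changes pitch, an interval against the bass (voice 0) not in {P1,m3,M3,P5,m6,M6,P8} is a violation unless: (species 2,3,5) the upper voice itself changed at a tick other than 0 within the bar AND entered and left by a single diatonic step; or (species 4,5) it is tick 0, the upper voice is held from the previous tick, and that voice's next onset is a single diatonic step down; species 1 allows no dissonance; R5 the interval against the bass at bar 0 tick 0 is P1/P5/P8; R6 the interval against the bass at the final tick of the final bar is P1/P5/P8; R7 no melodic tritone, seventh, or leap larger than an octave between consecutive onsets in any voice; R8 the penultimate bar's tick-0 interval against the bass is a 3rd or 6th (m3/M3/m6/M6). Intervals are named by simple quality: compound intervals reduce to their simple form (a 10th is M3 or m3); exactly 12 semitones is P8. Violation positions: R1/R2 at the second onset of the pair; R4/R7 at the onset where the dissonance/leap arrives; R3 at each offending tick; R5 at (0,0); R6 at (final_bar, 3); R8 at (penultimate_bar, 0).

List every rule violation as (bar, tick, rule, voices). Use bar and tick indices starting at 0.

bar 0: v0=C3 v1=C4 downbeat P8
bar 1: v0=D3 v1=B3 downbeat M6
bar 2: v0=B2 v1=C3 downbeat m2
bar 3: v0=D3 v1=B3 downbeat M6
bar 4: v0=C3 v1=A3 downbeat M6
bar 5: v0=B2 v1=B3 downbeat P8
bar 6: v0=C3 v1=E3 downbeat M3
bar 7: v0=B2 v1=G3 downbeat m6
bar 8: v0=B2 v1=G3 downbeat m6
bar 9: v0=C3 v1=C4 downbeat P8
  -> R4 @ bar 2 tick 0 v(0, 1): B2/C3 m2 untreated
  -> R7 @ bar 2 tick 0 v(1,): B3->C3 leap 11st
  -> R7 @ bar 3 tick 0 v(1,): C3->B3 leap 11st
  -> R2 @ bar 9 tick 0 v(0, 1): B2/G3 m6 -> C3/C4 P8 similar

(2, 0, R4, (0, 1))
(2, 0, R7, (1,))
(3, 0, R7, (1,))
(9, 0, R2, (0, 1))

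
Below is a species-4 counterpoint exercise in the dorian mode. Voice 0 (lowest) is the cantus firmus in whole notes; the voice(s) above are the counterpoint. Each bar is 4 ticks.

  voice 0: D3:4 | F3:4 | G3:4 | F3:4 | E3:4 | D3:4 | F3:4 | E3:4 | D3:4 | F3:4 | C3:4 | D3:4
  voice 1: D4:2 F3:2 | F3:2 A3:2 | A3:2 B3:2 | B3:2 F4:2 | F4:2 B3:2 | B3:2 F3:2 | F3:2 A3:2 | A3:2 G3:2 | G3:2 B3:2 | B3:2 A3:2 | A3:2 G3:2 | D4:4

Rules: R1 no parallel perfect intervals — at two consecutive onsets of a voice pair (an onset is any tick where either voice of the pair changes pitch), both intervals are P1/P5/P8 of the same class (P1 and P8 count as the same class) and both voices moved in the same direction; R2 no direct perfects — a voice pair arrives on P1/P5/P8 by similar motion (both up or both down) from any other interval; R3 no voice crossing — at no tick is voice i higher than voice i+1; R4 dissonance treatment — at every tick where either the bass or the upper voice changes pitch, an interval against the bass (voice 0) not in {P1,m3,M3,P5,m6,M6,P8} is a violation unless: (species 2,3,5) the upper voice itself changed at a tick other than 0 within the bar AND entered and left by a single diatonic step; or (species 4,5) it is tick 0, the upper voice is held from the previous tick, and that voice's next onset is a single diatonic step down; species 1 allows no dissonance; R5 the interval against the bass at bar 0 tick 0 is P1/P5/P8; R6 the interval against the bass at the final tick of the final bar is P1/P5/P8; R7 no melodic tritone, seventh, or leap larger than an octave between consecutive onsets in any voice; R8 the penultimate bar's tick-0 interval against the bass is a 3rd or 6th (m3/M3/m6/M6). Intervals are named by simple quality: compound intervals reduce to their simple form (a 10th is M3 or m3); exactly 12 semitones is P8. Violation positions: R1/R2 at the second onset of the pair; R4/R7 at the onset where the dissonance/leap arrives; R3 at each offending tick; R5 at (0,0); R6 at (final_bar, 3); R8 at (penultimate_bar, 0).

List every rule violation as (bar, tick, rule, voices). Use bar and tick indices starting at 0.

bar 0: v0=D3 v1=D4 downbeat P8
bar 1: v0=F3 v1=F3 downbeat P1
bar 2: v0=G3 v1=A3 downbeat M2
bar 3: v0=F3 v1=B3 downbeat TT
bar 4: v0=E3 v1=F4 downbeat m2
bar 5: v0=D3 v1=B3 downbeat M6
bar 6: v0=F3 v1=F3 downbeat P1
bar 7: v0=E3 v1=A3 downbeat P4
bar 8: v0=D3 v1=G3 downbeat P4
bar 9: v0=F3 v1=B3 downbeat TT
bar 10: v0=C3 v1=A3 downbeat M6
bar 11: v0=D3 v1=D4 downbeat P8
  -> R4 @ bar 2 tick 0 v(0, 1): G3/A3 M2 untreated
  -> R4 @ bar 3 tick 0 v(0, 1): F3/B3 TT untreated
  -> R7 @ bar 3 tick 2 v(1,): B3->F4 leap 6st
  -> R4 @ bar 4 tick 0 v(0, 1): E3/F4 m2 untreated
  -> R7 @ bar 4 tick 2 v(1,): F4->B3 leap 6st
  -> R7 @ bar 5 tick 2 v(1,): B3->F3 leap 6st
  -> R4 @ bar 8 tick 0 v(0, 1): D3/G3 P4 untreated
  -> R2 @ bar 11 tick 0 v(0, 1): C3/G3 P5 -> D3/D4 P8 similar

(2, 0, R4, (0, 1))
(3, 0, R4, (0, 1))
(3, 2, R7, (1,))
(4, 0, R4, (0, 1))
(4, 2, R7, (1,))
(5, 2, R7, (1,))
(8, 0, R4, (0, 1))
(11, 0, R2, (0, 1))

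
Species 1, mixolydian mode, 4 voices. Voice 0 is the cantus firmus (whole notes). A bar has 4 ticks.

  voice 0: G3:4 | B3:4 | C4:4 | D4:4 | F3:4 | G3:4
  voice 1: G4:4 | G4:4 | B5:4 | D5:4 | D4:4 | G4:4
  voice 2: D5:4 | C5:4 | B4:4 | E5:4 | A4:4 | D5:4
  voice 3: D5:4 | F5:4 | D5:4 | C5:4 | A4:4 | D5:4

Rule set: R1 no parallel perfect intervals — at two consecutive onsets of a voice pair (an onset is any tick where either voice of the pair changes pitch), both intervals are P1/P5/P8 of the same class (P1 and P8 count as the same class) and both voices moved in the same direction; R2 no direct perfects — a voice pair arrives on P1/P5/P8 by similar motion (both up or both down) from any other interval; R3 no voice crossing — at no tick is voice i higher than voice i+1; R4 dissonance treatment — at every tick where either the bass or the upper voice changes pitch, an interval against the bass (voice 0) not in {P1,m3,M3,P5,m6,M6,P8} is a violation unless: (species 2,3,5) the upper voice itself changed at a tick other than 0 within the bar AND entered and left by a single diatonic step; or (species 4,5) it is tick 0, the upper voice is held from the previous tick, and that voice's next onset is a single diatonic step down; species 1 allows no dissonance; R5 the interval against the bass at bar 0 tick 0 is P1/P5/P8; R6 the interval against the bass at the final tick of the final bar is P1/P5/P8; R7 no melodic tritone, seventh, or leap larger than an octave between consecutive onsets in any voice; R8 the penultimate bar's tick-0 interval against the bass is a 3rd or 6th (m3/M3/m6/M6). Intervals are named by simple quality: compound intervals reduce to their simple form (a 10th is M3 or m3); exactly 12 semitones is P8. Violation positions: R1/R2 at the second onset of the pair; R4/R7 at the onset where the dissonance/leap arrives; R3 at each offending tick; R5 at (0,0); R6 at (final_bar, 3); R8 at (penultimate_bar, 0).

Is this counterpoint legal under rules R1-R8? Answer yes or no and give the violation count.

bar 0: v0=G3 v1=G4 v2=D5 v3=D5 (P5)
bar 1: v0=B3 v1=G4 v2=C5 v3=F5 (TT)
bar 2: v0=C4 v1=B5 v2=B4 v3=D5 (M2)
bar 3: v0=D4 v1=D5 v2=E5 v3=C5 (m7)
bar 4: v0=F3 v1=D4 v2=A4 v3=A4 (M3)
bar 5: v0=G3 v1=G4 v2=D5 v3=D5 (P5)
  R4 @ bar1.0: B3/C5 m2 untreated
  R4 @ bar1.0: B3/F5 TT untreated
  R3 @ bar2.0: B5 above B4
  R4 @ bar2.0: C4/B5 M7 untreated
  R4 @ bar2.0: C4/B4 M7 untreated
  R4 @ bar2.0: C4/D5 M2 untreated
  R7 @ bar2.0: G4->B5 leap 16st
  R3 @ bar2.1: B5 above B4
  R3 @ bar2.2: B5 above B4
  R3 @ bar2.3: B5 above B4
  R3 @ bar3.0: E5 above C5
  R4 @ bar3.0: D4/E5 M2 untreated
  R4 @ bar3.0: D4/C5 m7 untreated
  R3 @ bar3.1: E5 above C5
  R3 @ bar3.2: E5 above C5
  R3 @ bar3.3: E5 above C5
  R2 @ bar4.0: D5/E5 M2 -> D4/A4 P5 similar
  R2 @ bar4.0: D5/C5 M2 -> D4/A4 P5 similar
  R2 @ bar4.0: E5/C5 M3 -> A4/A4 P1 similar
  R1 @ bar5.0: D4/A4 P5 -> G4/D5 P5 similar
  R1 @ bar5.0: D4/A4 P5 -> G4/D5 P5 similar
  R1 @ bar5.0: A4/A4 P1 -> D5/D5 P1 similar
  R2 @ bar5.0: F3/D4 M6 -> G3/G4 P8 similar
  R2 @ bar5.0: F3/A4 M3 -> G3/D5 P5 similar
  R2 @ bar5.0: F3/A4 M3 -> G3/D5 P5 similar

No (25 violations)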